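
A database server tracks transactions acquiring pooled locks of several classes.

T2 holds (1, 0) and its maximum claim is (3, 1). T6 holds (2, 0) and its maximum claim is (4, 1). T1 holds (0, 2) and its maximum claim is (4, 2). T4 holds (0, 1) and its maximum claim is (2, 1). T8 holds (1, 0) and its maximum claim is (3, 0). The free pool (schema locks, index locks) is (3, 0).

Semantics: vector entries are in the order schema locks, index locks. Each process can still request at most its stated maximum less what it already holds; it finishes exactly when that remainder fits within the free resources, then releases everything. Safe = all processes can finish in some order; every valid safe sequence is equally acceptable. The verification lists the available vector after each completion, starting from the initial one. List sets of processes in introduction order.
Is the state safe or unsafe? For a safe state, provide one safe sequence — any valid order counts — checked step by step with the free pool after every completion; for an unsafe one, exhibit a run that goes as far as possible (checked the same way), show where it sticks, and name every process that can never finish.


SAFE. One safe sequence: T4, T6, T2, T1, T8.
Key observation: T6 is the earliest step where a requested resource binds exactly: need (2, 1), pool (3, 1) at its turn.
Verifying each step:
  pool = (3, 0)
  T4 needs (2, 0) <= (3, 0) -> finishes; pool += (0, 1) = (3, 1)
  T6 needs (2, 1) <= (3, 1) -> finishes; pool += (2, 0) = (5, 1)
  T2 needs (2, 1) <= (5, 1) -> finishes; pool += (1, 0) = (6, 1)
  T1 needs (4, 0) <= (6, 1) -> finishes; pool += (0, 2) = (6, 3)
  T8 needs (2, 0) <= (6, 3) -> finishes; pool += (1, 0) = (7, 3)


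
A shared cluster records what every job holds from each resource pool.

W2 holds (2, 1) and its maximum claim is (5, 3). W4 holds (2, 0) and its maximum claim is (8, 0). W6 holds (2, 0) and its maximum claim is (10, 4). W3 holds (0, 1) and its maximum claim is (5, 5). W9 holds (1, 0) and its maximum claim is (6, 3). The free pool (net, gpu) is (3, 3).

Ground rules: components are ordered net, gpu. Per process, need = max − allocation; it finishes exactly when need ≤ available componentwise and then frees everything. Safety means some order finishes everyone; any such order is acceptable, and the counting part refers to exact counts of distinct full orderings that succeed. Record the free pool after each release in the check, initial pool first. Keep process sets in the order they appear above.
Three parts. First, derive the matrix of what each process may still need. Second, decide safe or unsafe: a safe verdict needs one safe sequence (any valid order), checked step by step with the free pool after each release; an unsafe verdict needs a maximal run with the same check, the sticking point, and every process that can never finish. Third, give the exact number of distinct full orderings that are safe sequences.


(1) Outstanding need per process (order net, gpu):
  W2: (3, 2)
  W4: (6, 0)
  W6: (8, 4)
  W3: (5, 4)
  W9: (5, 3)
(2) SAFE, for example via the order W2, W9, W3, W4, W6.
Key observation: the first exact fit in this order is W2 — it needs (3, 2) with (3, 3) free, meeting a requested resource to the last unit.
Step-by-step check:
  pool = (3, 3)
  run W2 (needs (3, 2), free (3, 3)); after release of (2, 1) the pool is (5, 4)
  run W9 (needs (5, 3), free (5, 4)); after release of (1, 0) the pool is (6, 4)
  run W3 (needs (5, 4), free (6, 4)); after release of (0, 1) the pool is (6, 5)
  run W4 (needs (6, 0), free (6, 5)); after release of (2, 0) the pool is (8, 5)
  run W6 (needs (8, 4), free (8, 5)); after release of (2, 0) the pool is (10, 5)
(3) The exact count: 4 of the possible complete orderings are safe sequences.


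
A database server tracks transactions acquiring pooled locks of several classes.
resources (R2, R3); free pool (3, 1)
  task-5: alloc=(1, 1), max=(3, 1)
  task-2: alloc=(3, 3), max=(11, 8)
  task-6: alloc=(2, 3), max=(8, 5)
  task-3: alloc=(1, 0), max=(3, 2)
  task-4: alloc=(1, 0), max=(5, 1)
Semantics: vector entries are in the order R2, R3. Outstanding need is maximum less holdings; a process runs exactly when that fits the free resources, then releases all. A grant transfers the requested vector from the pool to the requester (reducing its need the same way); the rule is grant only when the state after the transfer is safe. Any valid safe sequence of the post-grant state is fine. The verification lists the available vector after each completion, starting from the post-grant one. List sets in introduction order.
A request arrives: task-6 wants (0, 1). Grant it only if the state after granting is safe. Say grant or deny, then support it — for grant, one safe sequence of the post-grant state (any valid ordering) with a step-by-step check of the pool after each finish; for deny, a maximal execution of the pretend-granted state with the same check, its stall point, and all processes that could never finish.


DENY: after the grant no complete ordering would exist.
Key observation: after task-5, task-4 the pool peaks at (5, 1), and each blocked process is short somewhere: task-2 on R2, R3; task-6 on R2; task-3 on R3.
Pretend the grant happened; the run task-5, task-4 goes as far as possible. Check, step by step:
  pool = (3, 0)
  run task-5 (needs (2, 0), free (3, 0)); after release of (1, 1) the pool is (4, 1)
  run task-4 (needs (4, 1), free (4, 1)); after release of (1, 0) the pool is (5, 1)
  task-2 still needs (8, 5) but only (5, 1) is free — short on R2 and R3
  task-6 still needs (6, 1) but only (5, 1) is free — short on R2
  task-3 still needs (2, 2) but only (5, 1) is free — short on R3
Post-grant, the permanently blocked set is task-2, task-6 and task-3.


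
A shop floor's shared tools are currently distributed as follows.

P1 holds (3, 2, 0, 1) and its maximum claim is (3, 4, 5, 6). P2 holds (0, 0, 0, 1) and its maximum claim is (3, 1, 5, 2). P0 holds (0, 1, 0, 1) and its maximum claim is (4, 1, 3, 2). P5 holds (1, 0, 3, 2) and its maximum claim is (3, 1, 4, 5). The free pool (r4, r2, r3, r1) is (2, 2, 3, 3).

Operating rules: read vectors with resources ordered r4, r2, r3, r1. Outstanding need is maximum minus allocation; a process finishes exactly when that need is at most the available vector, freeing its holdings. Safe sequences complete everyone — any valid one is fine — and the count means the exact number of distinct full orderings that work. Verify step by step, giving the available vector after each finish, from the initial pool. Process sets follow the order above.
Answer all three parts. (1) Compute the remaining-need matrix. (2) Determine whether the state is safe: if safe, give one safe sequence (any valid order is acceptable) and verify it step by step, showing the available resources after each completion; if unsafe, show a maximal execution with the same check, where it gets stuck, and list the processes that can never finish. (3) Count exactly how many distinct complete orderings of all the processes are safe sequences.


(1) Remaining need (order r4, r2, r3, r1):
  P1: (0, 2, 5, 5)
  P2: (3, 1, 5, 1)
  P0: (4, 0, 3, 1)
  P5: (2, 1, 1, 3)
(2) SAFE, for example via the order P5, P1, P2, P0.
Key observation: at P5 the run first touches a limit — (2, 1, 1, 3) against (2, 2, 3, 3), exact on a resource it actually requests.
Check, step by step:
  pool = (2, 2, 3, 3)
  P5 needs (2, 1, 1, 3) <= (2, 2, 3, 3) -> finishes; pool += (1, 0, 3, 2) = (3, 2, 6, 5)
  P1 needs (0, 2, 5, 5) <= (3, 2, 6, 5) -> finishes; pool += (3, 2, 0, 1) = (6, 4, 6, 6)
  P2 needs (3, 1, 5, 1) <= (6, 4, 6, 6) -> finishes; pool += (0, 0, 0, 1) = (6, 4, 6, 7)
  P0 needs (4, 0, 3, 1) <= (6, 4, 6, 7) -> finishes; pool += (0, 1, 0, 1) = (6, 5, 6, 8)
(3) Precisely 3 of the possible complete orderings are safe sequences.


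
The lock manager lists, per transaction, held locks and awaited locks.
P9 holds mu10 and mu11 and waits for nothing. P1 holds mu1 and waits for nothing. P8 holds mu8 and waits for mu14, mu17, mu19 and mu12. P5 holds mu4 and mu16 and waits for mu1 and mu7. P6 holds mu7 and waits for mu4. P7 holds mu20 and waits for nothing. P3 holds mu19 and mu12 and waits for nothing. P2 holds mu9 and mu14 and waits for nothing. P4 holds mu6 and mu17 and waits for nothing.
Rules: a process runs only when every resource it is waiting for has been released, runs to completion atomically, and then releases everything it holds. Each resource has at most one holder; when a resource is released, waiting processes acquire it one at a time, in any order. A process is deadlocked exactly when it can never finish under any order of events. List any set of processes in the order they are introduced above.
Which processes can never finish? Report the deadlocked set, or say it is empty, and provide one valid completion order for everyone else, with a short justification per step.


Deadlocked set: P5 and P6.
Key observation: the waits loop around P5 -> P6 -> P5 with no way out; no other process is dragged down with it.
A valid finishing order for the others: P3, P7, P9, P4, P2, P1, P8.
Verifying each step:
  P3 waits on nothing -> runs at once and releases mu19 and mu12
  P7 waits on nothing -> runs at once and releases mu20
  P9 waits on nothing -> runs at once and releases mu10 and mu11
  P4 waits on nothing -> runs at once and releases mu6 and mu17
  P2 waits on nothing -> runs at once and releases mu9 and mu14
  P1 waits on nothing -> runs at once and releases mu1
  run P8 (all its waits — mu14, mu17, mu19 and mu12 — are resolved); releases mu8


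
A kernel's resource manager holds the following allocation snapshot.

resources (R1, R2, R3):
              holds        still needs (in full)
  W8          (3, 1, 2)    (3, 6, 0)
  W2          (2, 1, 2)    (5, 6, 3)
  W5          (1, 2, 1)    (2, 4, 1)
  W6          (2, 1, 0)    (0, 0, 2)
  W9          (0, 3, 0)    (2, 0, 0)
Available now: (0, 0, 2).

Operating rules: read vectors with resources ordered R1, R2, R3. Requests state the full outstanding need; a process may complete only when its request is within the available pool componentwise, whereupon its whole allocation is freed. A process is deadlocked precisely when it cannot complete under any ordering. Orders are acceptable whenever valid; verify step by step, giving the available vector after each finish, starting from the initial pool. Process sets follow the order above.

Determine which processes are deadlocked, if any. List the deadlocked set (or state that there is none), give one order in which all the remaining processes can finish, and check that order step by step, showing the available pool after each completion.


No process is deadlocked.
Key observation: no deadlock: W6 fits now, and the freed resources carry the rest through.
One completion order for the rest: W6, W9, W5, W8, W2. Step-by-step check:
  pool = (0, 0, 2)
  run W6 (needs (0, 0, 2), free (0, 0, 2)); after release of (2, 1, 0) the pool is (2, 1, 2)
  run W9 (needs (2, 0, 0), free (2, 1, 2)); after release of (0, 3, 0) the pool is (2, 4, 2)
  run W5 (needs (2, 4, 1), free (2, 4, 2)); after release of (1, 2, 1) the pool is (3, 6, 3)
  run W8 (needs (3, 6, 0), free (3, 6, 3)); after release of (3, 1, 2) the pool is (6, 7, 5)
  run W2 (needs (5, 6, 3), free (6, 7, 5)); after release of (2, 1, 2) the pool is (8, 8, 7)


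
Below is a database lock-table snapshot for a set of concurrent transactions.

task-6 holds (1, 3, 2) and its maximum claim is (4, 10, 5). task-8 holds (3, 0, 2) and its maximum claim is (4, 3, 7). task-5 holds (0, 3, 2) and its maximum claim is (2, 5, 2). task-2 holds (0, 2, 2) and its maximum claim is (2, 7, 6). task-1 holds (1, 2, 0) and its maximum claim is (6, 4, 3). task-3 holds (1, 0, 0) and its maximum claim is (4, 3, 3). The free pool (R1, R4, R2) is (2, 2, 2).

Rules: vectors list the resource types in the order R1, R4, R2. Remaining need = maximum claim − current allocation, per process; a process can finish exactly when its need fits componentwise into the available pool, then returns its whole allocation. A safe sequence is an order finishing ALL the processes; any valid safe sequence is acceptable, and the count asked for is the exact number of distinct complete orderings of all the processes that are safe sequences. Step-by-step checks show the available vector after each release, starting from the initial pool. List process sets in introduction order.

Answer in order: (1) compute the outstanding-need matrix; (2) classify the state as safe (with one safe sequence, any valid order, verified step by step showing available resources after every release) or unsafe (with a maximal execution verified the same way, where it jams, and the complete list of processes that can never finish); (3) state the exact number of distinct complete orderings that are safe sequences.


(1) Outstanding need per process (order R1, R4, R2):
  task-6: (3, 7, 3)
  task-8: (1, 3, 5)
  task-5: (2, 2, 0)
  task-2: (2, 5, 4)
  task-1: (5, 2, 3)
  task-3: (3, 3, 3)
(2) SAFE — a valid safe sequence is task-5, task-2, task-8, task-6, task-1, task-3.
Key observation: reading the order forward, task-5 is the first process whose need (2, 2, 0) meets the free pool (2, 2, 2) exactly on a resource it requests.
Verifying each step:
  pool = (2, 2, 2)
  task-5: need (2, 2, 0) fits (2, 2, 2); releases (0, 3, 2), pool now (2, 5, 4)
  task-2: need (2, 5, 4) fits (2, 5, 4); releases (0, 2, 2), pool now (2, 7, 6)
  task-8: need (1, 3, 5) fits (2, 7, 6); releases (3, 0, 2), pool now (5, 7, 8)
  task-6: need (3, 7, 3) fits (5, 7, 8); releases (1, 3, 2), pool now (6, 10, 10)
  task-1: need (5, 2, 3) fits (6, 10, 10); releases (1, 2, 0), pool now (7, 12, 10)
  task-3: need (3, 3, 3) fits (7, 12, 10); releases (1, 0, 0), pool now (8, 12, 10)
(3) Precisely 6 of the possible complete orderings are safe sequences.


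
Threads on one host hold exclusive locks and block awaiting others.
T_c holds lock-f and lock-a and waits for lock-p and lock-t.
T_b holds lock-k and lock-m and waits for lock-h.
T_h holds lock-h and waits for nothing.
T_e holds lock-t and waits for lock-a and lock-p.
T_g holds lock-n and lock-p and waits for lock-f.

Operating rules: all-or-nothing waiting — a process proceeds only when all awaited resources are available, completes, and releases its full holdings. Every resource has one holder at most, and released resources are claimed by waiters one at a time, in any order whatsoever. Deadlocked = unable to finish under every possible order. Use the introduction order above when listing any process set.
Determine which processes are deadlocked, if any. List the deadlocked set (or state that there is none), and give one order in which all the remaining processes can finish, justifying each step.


Deadlocked: T_c, T_e and T_g.
Key observation: the knot is the closed ring of waits T_c -> T_e -> T_c; T_g is caught in further circular waits.
One completion order for the rest: T_h, T_b.
Walking it through:
  T_h: no waits; runs immediately, freeing lock-h
  run T_b (all its waits — lock-h — are resolved); releases lock-k and lock-m


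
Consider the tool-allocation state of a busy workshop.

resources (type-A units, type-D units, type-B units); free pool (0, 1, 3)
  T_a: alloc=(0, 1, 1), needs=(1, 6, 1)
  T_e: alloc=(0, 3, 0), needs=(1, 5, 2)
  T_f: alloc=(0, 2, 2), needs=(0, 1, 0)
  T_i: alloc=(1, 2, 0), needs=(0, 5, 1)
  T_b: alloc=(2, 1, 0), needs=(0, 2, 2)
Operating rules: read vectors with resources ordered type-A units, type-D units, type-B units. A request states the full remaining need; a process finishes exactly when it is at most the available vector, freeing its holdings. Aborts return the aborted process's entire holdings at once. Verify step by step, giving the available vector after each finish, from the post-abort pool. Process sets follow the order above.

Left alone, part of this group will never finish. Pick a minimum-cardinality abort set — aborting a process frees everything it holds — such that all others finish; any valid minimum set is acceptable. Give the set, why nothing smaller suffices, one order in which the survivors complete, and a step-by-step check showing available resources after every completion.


Minimum abort set: T_e.
Key observation: no ordering could ever have run T_i before the abort of T_e; with (0, 3, 0) back in the pool it fits at step 2.
Minimality: the empty abort set fails — the state is deadlocked as it stands.
The survivors complete as T_f, T_i, T_b, T_a. Walking it through (starting from the post-abort pool):
  pool = (0, 4, 3)
  run T_f (needs (0, 1, 0), free (0, 4, 3)); after release of (0, 2, 2) the pool is (0, 6, 5)
  run T_i (needs (0, 5, 1), free (0, 6, 5)); after release of (1, 2, 0) the pool is (1, 8, 5)
  run T_b (needs (0, 2, 2), free (1, 8, 5)); after release of (2, 1, 0) the pool is (3, 9, 5)
  run T_a (needs (1, 6, 1), free (3, 9, 5)); after release of (0, 1, 1) the pool is (3, 10, 6)


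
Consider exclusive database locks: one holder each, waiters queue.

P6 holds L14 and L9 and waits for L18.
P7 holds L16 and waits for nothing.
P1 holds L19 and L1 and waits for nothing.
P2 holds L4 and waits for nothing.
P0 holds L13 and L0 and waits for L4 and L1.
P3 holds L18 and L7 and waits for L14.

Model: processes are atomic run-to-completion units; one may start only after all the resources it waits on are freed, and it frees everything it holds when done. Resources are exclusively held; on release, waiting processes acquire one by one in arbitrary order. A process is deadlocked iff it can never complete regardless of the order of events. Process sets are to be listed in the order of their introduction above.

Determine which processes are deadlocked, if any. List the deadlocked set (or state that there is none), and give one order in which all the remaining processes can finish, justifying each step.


Deadlocked: P6 and P3.
Key observation: the waits loop around P6 -> P3 -> P6 with no way out; no other process is dragged down with it.
A valid finishing order for the others: P2, P7, P1, P0.
Verifying each step:
  P2 waits on nothing -> runs at once and releases L4
  P7 waits on nothing -> runs at once and releases L16
  P1 waits on nothing -> runs at once and releases L19 and L1
  P0 waits on L4 and L1 — all released -> runs and releases L13 and L0


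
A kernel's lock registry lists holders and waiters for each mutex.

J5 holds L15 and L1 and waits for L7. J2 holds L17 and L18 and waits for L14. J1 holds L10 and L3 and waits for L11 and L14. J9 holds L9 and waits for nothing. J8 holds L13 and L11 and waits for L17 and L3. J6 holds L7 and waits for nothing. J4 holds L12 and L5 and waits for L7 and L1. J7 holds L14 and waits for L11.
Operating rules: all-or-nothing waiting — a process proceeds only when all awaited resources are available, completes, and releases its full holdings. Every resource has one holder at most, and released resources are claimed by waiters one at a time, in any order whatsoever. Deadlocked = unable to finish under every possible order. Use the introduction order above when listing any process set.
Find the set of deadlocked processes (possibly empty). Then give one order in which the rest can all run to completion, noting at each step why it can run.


The deadlocked set is J2, J1, J8 and J7.
Key observation: the wait chain closes on itself along J2 -> J7 -> J8 -> J2; J1 is caught in further circular waits.
The rest can finish in the order J9, J6, J5, J4.
Step-by-step check:
  J9: no waits; runs immediately, freeing L9
  J6: no waits; runs immediately, freeing L7
  J5: everything it awaited (L7) is free; runs, freeing L15 and L1
  J4: everything it awaited (L7 and L1) is free; runs, freeing L12 and L5


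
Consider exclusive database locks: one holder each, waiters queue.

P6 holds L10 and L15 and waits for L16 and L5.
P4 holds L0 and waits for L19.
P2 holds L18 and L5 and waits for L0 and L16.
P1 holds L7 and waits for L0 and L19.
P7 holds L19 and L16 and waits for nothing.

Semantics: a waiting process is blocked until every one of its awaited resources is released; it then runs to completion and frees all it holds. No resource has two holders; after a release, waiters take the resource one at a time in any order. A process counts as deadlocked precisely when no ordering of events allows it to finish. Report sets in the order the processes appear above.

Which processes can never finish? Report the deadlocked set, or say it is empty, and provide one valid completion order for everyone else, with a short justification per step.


The deadlocked set is empty.
Key observation: the wait relation is loop-free; peeling off processes with no waits unwinds the whole state.
The rest can finish in the order P7, P4, P2, P6, P1.
Verifying each step:
  P7 waits on nothing -> runs at once and releases L19 and L16
  P4 waits on L19 — all released -> runs and releases L0
  P2 waits on L0 and L16 — all released -> runs and releases L18 and L5
  P6 waits on L16 and L5 — all released -> runs and releases L10 and L15
  P1 waits on L0 and L19 — all released -> runs and releases L7


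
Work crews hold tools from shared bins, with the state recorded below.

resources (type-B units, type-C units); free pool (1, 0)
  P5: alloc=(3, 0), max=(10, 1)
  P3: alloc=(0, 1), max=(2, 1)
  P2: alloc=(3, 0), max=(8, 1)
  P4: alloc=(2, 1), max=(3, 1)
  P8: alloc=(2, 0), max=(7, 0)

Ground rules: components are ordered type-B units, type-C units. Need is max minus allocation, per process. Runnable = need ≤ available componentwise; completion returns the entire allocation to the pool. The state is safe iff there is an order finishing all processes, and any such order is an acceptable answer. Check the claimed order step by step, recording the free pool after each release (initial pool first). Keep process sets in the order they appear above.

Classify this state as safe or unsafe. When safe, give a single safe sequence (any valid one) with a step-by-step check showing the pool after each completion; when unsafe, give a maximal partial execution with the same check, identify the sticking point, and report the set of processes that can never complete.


The state is UNSAFE.
Key observation: the pool after P4, P3 is (3, 2); every surviving request exceeds it in type-B units, so progress ends there.
The run P4, P3 cannot be extended any further. Verifying each step:
  pool = (1, 0)
  P4 needs (1, 0) <= (1, 0) -> finishes; pool += (2, 1) = (3, 1)
  P3 needs (2, 0) <= (3, 1) -> finishes; pool += (0, 1) = (3, 2)
  P5 still needs (7, 1) but only (3, 2) is free — short on type-B units
  P2 still needs (5, 1) but only (3, 2) is free — short on type-B units
  P8 still needs (5, 0) but only (3, 2) is free — short on type-B units
Processes that can never finish: P5, P2 and P8.


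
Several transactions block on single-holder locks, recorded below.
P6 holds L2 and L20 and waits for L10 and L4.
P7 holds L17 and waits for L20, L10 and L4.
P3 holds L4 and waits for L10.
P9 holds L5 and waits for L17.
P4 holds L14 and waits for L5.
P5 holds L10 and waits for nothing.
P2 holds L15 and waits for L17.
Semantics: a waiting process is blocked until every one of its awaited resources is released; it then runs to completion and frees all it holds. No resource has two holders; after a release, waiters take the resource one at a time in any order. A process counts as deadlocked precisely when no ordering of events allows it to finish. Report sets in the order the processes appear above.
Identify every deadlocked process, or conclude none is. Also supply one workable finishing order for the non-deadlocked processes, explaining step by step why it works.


No process is deadlocked.
Key observation: the wait relation is loop-free; peeling off processes with no waits unwinds the whole state.
The rest can finish in the order P5, P3, P6, P7, P2, P9, P4.
Walking it through:
  P5 waits on nothing -> runs at once and releases L10
  P3 waits on L10 — all released -> runs and releases L4
  P6 waits on L10 and L4 — all released -> runs and releases L2 and L20
  P7 waits on L20, L10 and L4 — all released -> runs and releases L17
  P2 waits on L17 — all released -> runs and releases L15
  P9 waits on L17 — all released -> runs and releases L5
  P4 waits on L5 — all released -> runs and releases L14


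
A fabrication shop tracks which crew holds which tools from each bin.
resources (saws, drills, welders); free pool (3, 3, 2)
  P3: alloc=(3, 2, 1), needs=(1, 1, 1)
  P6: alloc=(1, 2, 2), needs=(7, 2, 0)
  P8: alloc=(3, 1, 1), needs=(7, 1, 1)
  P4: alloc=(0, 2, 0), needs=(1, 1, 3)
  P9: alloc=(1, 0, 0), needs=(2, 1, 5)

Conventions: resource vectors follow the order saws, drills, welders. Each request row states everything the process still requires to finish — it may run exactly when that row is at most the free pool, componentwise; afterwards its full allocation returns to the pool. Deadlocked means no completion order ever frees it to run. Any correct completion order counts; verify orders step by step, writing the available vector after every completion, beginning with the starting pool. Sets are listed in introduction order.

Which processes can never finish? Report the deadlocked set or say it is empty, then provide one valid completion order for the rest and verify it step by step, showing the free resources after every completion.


The deadlocked set is P6, P8 and P9.
Key observation: after P3, P4 the pool peaks at (6, 7, 3), and each blocked process is short somewhere: P6 on saws; P8 on saws; P9 on welders.
A valid finishing order for the others: P3, P4. Verifying each step:
  pool = (3, 3, 2)
  P3: need (1, 1, 1) fits (3, 3, 2); releases (3, 2, 1), pool now (6, 5, 3)
  P4: need (1, 1, 3) fits (6, 5, 3); releases (0, 2, 0), pool now (6, 7, 3)
The stuck group stays short no matter what:
  P6 cannot run: need (7, 2, 0) vs free (6, 7, 3) (insufficient saws)
  P8 cannot run: need (7, 1, 1) vs free (6, 7, 3) (insufficient saws)
  P9 cannot run: need (2, 1, 5) vs free (6, 7, 3) (insufficient welders)


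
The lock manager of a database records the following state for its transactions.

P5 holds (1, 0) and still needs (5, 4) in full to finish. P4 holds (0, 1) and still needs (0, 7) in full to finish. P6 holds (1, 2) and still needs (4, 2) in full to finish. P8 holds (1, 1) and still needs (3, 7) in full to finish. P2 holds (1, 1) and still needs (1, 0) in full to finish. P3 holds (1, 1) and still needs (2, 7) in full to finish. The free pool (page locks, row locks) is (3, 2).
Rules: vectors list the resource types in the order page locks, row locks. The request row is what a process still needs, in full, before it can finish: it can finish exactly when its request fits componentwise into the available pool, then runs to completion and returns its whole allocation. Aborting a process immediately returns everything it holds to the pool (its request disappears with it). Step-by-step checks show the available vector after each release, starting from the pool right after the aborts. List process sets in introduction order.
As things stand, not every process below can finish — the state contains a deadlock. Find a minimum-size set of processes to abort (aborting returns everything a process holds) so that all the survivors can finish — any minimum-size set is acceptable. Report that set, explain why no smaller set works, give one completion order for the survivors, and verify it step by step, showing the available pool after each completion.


Minimum abort set: P4 and P3.
Key observation: no ordering could ever have run P8 before the abort of P4 and P3; with (1, 2) back in the pool it fits at step 3.
Why nothing smaller works — every single abort fails: P5 alone leaves P4 blocked (short on row locks); P4 alone leaves P8 blocked (short on row locks); P6 alone leaves P4 blocked (short on row locks); P8 alone leaves P4 blocked (short on row locks); P2 alone leaves P4 blocked (short on row locks); P3 alone leaves P4 blocked (short on row locks).
Survivors finish in the order: P6, P2, P8, P5. Step-by-step check (pool after the aborts first):
  pool = (4, 4)
  P6 needs (4, 2) <= (4, 4) -> finishes; pool += (1, 2) = (5, 6)
  P2 needs (1, 0) <= (5, 6) -> finishes; pool += (1, 1) = (6, 7)
  P8 needs (3, 7) <= (6, 7) -> finishes; pool += (1, 1) = (7, 8)
  P5 needs (5, 4) <= (7, 8) -> finishes; pool += (1, 0) = (8, 8)


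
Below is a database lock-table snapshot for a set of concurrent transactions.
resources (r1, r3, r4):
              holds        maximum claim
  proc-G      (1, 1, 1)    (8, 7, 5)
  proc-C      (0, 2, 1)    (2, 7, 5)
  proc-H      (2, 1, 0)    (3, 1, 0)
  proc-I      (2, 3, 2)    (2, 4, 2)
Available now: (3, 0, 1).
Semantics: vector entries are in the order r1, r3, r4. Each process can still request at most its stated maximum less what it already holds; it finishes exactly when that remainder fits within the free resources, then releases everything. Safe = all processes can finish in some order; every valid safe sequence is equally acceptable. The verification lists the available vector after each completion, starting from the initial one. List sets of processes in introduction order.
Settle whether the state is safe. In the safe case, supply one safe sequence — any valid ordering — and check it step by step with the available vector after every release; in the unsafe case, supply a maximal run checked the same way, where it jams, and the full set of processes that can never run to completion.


The state is UNSAFE.
Key observation: the pool after proc-H, proc-I is (7, 4, 3); every surviving request exceeds it in r3, so progress ends there.
Going as far as possible: proc-H, proc-I; after that, nothing fits. Check, step by step:
  pool = (3, 0, 1)
  proc-H needs (1, 0, 0) <= (3, 0, 1) -> finishes; pool += (2, 1, 0) = (5, 1, 1)
  proc-I needs (0, 1, 0) <= (5, 1, 1) -> finishes; pool += (2, 3, 2) = (7, 4, 3)
  blocked: proc-G wants (7, 6, 4), pool (7, 4, 3) — not enough r3 and r4
  blocked: proc-C wants (2, 5, 4), pool (7, 4, 3) — not enough r3 and r4
Permanently blocked: proc-G and proc-C.


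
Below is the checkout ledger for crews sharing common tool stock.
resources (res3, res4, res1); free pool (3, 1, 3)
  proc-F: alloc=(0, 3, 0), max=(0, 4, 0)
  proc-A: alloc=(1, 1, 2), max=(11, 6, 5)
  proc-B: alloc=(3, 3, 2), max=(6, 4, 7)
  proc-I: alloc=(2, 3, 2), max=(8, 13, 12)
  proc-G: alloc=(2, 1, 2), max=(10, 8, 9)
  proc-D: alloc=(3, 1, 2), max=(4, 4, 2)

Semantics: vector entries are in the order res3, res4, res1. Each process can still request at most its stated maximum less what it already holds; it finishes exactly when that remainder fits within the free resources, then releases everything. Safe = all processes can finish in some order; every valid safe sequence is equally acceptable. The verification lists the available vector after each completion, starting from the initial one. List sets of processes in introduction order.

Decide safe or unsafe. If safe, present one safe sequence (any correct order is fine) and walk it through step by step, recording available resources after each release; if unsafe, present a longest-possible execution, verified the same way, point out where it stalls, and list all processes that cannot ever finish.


The state is SAFE; one workable sequence: proc-F, proc-D, proc-B, proc-G, proc-A, proc-I.
Key observation: the first exact fit in this order is proc-F — it needs (0, 1, 0) with (3, 1, 3) free, meeting a requested resource to the last unit.
Verifying each step:
  pool = (3, 1, 3)
  proc-F: need (0, 1, 0) fits (3, 1, 3); releases (0, 3, 0), pool now (3, 4, 3)
  proc-D: need (1, 3, 0) fits (3, 4, 3); releases (3, 1, 2), pool now (6, 5, 5)
  proc-B: need (3, 1, 5) fits (6, 5, 5); releases (3, 3, 2), pool now (9, 8, 7)
  proc-G: need (8, 7, 7) fits (9, 8, 7); releases (2, 1, 2), pool now (11, 9, 9)
  proc-A: need (10, 5, 3) fits (11, 9, 9); releases (1, 1, 2), pool now (12, 10, 11)
  proc-I: need (6, 10, 10) fits (12, 10, 11); releases (2, 3, 2), pool now (14, 13, 13)


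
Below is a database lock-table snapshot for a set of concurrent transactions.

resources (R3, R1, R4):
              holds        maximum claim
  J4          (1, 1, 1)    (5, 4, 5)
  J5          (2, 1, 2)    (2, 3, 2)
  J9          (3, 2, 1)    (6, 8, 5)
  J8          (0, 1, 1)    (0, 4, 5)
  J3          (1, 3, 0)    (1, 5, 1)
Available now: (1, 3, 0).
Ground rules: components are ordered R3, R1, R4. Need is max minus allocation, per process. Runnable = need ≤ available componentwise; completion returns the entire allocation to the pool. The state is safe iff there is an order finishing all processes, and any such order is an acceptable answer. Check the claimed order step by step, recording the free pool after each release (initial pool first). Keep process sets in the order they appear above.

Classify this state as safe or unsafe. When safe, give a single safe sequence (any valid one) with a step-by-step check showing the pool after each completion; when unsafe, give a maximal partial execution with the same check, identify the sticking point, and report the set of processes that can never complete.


UNSAFE.
Key observation: the wall is R4: completing J5, J3 brings the pool only to (4, 7, 2), and all the rest need more.
A maximal execution: J5, J3 — then nothing else fits. Walking it through:
  pool = (1, 3, 0)
  run J5 (needs (0, 2, 0), free (1, 3, 0)); after release of (2, 1, 2) the pool is (3, 4, 2)
  run J3 (needs (0, 2, 1), free (3, 4, 2)); after release of (1, 3, 0) the pool is (4, 7, 2)
  J4 still needs (4, 3, 4) but only (4, 7, 2) is free — short on R4
  J9 still needs (3, 6, 4) but only (4, 7, 2) is free — short on R4
  J8 still needs (0, 3, 4) but only (4, 7, 2) is free — short on R4
Never able to finish: J4, J9 and J8.


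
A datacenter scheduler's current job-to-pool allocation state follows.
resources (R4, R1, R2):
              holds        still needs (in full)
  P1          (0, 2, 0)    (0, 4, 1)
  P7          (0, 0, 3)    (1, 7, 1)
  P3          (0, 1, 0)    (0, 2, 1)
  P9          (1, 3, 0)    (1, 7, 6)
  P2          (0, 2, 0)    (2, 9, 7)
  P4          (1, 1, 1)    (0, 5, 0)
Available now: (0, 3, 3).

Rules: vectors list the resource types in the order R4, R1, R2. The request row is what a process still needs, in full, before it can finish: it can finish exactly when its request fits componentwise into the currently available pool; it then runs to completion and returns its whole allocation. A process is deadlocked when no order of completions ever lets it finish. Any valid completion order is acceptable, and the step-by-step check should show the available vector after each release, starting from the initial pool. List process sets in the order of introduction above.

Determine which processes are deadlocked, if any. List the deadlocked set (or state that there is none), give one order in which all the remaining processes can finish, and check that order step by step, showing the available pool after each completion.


Nothing here is deadlocked.
Key observation: P3 can run right away; the returned allocation unlocks the remaining processes in turn.
The rest can finish in the order P3, P1, P4, P7, P9, P2. Walking it through:
  pool = (0, 3, 3)
  P3: need (0, 2, 1) fits (0, 3, 3); releases (0, 1, 0), pool now (0, 4, 3)
  P1: need (0, 4, 1) fits (0, 4, 3); releases (0, 2, 0), pool now (0, 6, 3)
  P4: need (0, 5, 0) fits (0, 6, 3); releases (1, 1, 1), pool now (1, 7, 4)
  P7: need (1, 7, 1) fits (1, 7, 4); releases (0, 0, 3), pool now (1, 7, 7)
  P9: need (1, 7, 6) fits (1, 7, 7); releases (1, 3, 0), pool now (2, 10, 7)
  P2: need (2, 9, 7) fits (2, 10, 7); releases (0, 2, 0), pool now (2, 12, 7)


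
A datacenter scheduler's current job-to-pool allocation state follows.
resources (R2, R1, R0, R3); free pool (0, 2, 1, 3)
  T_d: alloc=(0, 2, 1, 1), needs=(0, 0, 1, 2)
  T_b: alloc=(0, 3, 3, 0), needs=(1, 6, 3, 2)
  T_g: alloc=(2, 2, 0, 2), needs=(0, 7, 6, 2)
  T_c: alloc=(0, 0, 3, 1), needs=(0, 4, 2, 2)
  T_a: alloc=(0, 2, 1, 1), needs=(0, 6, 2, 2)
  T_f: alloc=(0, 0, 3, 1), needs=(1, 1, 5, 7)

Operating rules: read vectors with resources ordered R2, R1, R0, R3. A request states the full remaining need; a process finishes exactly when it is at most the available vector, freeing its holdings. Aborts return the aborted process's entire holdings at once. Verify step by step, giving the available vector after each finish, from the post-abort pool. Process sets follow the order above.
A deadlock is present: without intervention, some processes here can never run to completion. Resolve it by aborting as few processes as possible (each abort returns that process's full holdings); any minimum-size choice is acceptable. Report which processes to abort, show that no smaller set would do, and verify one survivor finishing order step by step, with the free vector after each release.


Abort T_b.
Key observation: T_g could never have finished before the abort; with (0, 3, 3, 0) returned by T_b, it fits at step 3.
Why nothing smaller works: aborting no one leaves the state deadlocked as given.
One survivor order: T_c, T_d, T_g, T_f, T_a. Verifying each step (post-abort pool first):
  pool = (0, 5, 4, 3)
  run T_c (needs (0, 4, 2, 2), free (0, 5, 4, 3)); after release of (0, 0, 3, 1) the pool is (0, 5, 7, 4)
  run T_d (needs (0, 0, 1, 2), free (0, 5, 7, 4)); after release of (0, 2, 1, 1) the pool is (0, 7, 8, 5)
  run T_g (needs (0, 7, 6, 2), free (0, 7, 8, 5)); after release of (2, 2, 0, 2) the pool is (2, 9, 8, 7)
  run T_f (needs (1, 1, 5, 7), free (2, 9, 8, 7)); after release of (0, 0, 3, 1) the pool is (2, 9, 11, 8)
  run T_a (needs (0, 6, 2, 2), free (2, 9, 11, 8)); after release of (0, 2, 1, 1) the pool is (2, 11, 12, 9)


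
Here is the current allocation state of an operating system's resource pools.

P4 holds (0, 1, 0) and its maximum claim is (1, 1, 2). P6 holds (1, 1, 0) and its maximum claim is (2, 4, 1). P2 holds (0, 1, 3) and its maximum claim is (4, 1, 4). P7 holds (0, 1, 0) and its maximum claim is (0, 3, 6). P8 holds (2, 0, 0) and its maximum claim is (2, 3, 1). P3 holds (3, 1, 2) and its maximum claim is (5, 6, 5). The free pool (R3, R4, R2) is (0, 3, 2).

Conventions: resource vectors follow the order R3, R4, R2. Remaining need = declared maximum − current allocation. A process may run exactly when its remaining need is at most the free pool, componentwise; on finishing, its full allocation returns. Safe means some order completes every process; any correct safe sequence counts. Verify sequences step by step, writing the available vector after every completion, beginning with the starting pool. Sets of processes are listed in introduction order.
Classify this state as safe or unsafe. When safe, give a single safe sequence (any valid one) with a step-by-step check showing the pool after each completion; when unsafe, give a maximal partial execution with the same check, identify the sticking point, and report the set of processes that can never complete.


UNSAFE.
Key observation: after P8, P6, P4 the pool peaks at (3, 5, 2), and each blocked process is short somewhere: P2 on R3; P7 on R2; P3 on R2.
The run P8, P6, P4 cannot be extended any further. Walking it through:
  pool = (0, 3, 2)
  run P8 (needs (0, 3, 1), free (0, 3, 2)); after release of (2, 0, 0) the pool is (2, 3, 2)
  run P6 (needs (1, 3, 1), free (2, 3, 2)); after release of (1, 1, 0) the pool is (3, 4, 2)
  run P4 (needs (1, 0, 2), free (3, 4, 2)); after release of (0, 1, 0) the pool is (3, 5, 2)
  P2 cannot run: need (4, 0, 1) vs free (3, 5, 2) (insufficient R3)
  P7 cannot run: need (0, 2, 6) vs free (3, 5, 2) (insufficient R2)
  P3 cannot run: need (2, 5, 3) vs free (3, 5, 2) (insufficient R2)
Permanently blocked: P2, P7 and P3.


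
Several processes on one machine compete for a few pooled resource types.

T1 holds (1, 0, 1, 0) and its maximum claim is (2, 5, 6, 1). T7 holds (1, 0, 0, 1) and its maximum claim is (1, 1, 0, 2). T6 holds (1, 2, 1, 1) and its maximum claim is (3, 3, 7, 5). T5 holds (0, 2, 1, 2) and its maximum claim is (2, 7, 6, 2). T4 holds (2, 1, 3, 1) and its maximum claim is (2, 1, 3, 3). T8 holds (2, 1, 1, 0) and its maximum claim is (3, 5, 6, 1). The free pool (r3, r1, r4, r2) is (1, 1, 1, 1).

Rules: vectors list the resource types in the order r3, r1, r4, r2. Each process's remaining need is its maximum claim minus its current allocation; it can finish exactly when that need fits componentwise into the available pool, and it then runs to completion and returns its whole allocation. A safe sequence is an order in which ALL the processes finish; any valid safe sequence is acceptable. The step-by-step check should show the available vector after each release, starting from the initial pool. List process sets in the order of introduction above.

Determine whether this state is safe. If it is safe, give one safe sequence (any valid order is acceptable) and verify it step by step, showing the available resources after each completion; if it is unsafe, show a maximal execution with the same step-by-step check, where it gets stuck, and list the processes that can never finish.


UNSAFE — no complete ordering exists.
Key observation: T7, T4 can finish, but then (4, 2, 4, 3) is all there is, and the blocked group's r4 demands exceed it.
Going as far as possible: T7, T4; after that, nothing fits. Walking it through:
  pool = (1, 1, 1, 1)
  T7: need (0, 1, 0, 1) fits (1, 1, 1, 1); releases (1, 0, 0, 1), pool now (2, 1, 1, 2)
  T4: need (0, 0, 0, 2) fits (2, 1, 1, 2); releases (2, 1, 3, 1), pool now (4, 2, 4, 3)
  T1 cannot run: need (1, 5, 5, 1) vs free (4, 2, 4, 3) (insufficient r1 and r4)
  T6 cannot run: need (2, 1, 6, 4) vs free (4, 2, 4, 3) (insufficient r4 and r2)
  T5 cannot run: need (2, 5, 5, 0) vs free (4, 2, 4, 3) (insufficient r1 and r4)
  T8 cannot run: need (1, 4, 5, 1) vs free (4, 2, 4, 3) (insufficient r1 and r4)
Never able to finish: T1, T6, T5 and T8.
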